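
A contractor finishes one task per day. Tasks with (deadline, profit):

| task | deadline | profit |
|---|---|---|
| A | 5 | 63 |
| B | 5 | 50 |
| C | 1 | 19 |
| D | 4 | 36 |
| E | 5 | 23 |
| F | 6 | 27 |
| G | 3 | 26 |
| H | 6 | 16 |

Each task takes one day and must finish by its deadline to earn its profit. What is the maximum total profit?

225

Sort by profit descending; place each in the latest free slot ≤ its deadline.
By profit: A(d5,63), B(d5,50), D(d4,36), F(d6,27), G(d3,26), E(d5,23), C(d1,19), H(d6,16)
A→slot 5; B→slot 4; D→slot 3; F→slot 6; G→slot 2; E→slot 1; C skipped; H skipped.
Profit = 23 + 26 + 36 + 50 + 63 + 27 = 225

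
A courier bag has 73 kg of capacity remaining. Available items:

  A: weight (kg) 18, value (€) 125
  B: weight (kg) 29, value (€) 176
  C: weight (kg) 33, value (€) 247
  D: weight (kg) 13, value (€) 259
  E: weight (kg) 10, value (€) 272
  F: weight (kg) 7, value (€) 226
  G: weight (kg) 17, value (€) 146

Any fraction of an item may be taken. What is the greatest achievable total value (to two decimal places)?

Sort by value per unit weight and fill in that order.
Order: F (226/7=32.29) > E (272/10=27.20) > D (259/13=19.92) > G (146/17=8.59) > C (247/33=7.48) > A (125/18=6.94) > B (176/29=6.07)
Fill: take F (7 @ 226) → take E (10 @ 272) → take D (13 @ 259) → take G (17 @ 146) → take 26/33 of C → 194.61; 73/73 used.
Total value = 1097.61

1097.61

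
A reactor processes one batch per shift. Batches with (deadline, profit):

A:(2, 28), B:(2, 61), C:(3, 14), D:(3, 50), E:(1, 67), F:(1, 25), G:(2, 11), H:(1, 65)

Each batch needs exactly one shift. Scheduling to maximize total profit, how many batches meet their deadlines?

3

Profit order: E=67 H=65 B=61 D=50 A=28 F=25 C=14 G=11
Assign: E→slot 1, H skipped, B→slot 2, D→slot 3, A skipped, F skipped, C skipped, G skipped.
Slots: [1:E] [2:B] [3:D]
3 of 8 scheduled.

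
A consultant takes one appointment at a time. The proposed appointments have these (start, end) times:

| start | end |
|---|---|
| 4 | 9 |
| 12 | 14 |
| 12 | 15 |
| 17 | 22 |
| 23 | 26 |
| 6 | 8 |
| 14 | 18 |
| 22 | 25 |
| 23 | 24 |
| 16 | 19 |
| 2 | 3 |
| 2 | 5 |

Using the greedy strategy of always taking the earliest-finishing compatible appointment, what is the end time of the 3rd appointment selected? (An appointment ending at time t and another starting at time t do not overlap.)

Sorted by end: (2,3)  (2,5)  (6,8)  (4,9)  (12,14)  (12,15)  (14,18)  (16,19)  (17,22)  (23,24)  (22,25)  (23,26)
take (2,3); take (6,8); skip (4,9); take (12,14); skip (12,15); take (14,18); skip (16,19); skip (17,22); take (23,24); skip (23,26).
Selected: (2,3) (6,8) (12,14) (14,18) (23,24)

14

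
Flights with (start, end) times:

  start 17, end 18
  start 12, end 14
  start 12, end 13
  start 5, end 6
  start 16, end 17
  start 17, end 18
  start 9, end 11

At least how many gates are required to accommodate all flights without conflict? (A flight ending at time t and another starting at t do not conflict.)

The answer is the maximum number of intervals overlapping at any instant.
starts: [5, 9, 12, 12, 16, 17, 17]
ends:   [6, 11, 13, 14, 17, 18, 18]
s5→1 e6→0 s9→1 e11→0 s12→1 s12→2  — peak 2.

2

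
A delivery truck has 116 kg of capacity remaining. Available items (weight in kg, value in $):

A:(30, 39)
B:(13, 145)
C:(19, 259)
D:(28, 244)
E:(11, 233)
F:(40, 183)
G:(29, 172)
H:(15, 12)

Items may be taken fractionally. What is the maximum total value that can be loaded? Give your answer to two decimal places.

1126.20

Greedy by value/weight ratio, highest first.
Order: E (233/11=21.18) > C (259/19=13.63) > B (145/13=11.15) > D (244/28=8.71) > G (172/29=5.93) > F (183/40=4.58) > A (39/30=1.30) > H (12/15=0.80)
Fill: take E (11 @ 233) → take C (19 @ 259) → take B (13 @ 145) → take D (28 @ 244) → take G (29 @ 172) → take 16/40 of F → 73.20; 116/116 used.
Total value = 1126.20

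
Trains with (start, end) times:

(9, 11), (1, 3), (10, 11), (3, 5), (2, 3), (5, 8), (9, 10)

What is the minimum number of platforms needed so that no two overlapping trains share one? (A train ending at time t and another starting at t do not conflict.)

2

Count concurrent intervals with a sweep; the peak is the room count.
starts: [1, 2, 3, 5, 9, 9, 10]
ends:   [3, 3, 5, 8, 10, 11, 11]
s1→1 s2→2  — peak 2.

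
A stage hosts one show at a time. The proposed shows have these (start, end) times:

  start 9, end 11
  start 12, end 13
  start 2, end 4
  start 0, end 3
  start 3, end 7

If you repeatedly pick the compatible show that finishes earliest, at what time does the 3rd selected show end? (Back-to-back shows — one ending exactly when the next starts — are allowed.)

Sorted by end: (0,3)  (2,4)  (3,7)  (9,11)  (12,13)
take (0,3); skip (2,4); take (3,7); take (9,11); take (12,13).
Selected: (0,3) (3,7) (9,11) (12,13)

11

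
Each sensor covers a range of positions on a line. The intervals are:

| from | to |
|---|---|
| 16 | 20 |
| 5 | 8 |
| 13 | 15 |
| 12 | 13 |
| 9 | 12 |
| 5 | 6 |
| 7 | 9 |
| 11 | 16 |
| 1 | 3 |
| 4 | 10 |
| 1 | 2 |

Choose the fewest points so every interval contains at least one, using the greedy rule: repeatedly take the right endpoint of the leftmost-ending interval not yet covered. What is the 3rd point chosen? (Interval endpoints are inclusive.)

9

Process intervals by earliest right end; each time one isn't hit yet, stab at its right endpoint.
Sorted: [1,2] [1,3] [5,6] [5,8] [7,9] [4,10] [9,12] [12,13] [13,15] [11,16] [16,20]
{[1,2],[1,3]} hit by 2; {[5,6],[5,8]} hit by 6; {[7,9],[4,10],[9,12]} hit by 9; {[12,13],[13,15],[11,16]} hit by 13; {[16,20]} hit by 20.
Points: 2, 6, 9, 13, 20 (5 total).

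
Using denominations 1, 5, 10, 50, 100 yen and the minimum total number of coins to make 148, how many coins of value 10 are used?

148 = 1×100 + 4×10 + 1×5 + 3×1
Count of 10: 4

4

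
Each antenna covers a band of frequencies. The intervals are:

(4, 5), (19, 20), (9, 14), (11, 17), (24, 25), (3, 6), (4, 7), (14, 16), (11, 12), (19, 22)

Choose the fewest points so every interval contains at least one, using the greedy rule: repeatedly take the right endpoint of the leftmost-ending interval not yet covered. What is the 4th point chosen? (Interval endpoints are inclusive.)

20

Sort by right endpoint; whenever an interval is uncovered, place a point at its right end.
Sorted: [4,5] [3,6] [4,7] [11,12] [9,14] [14,16] [11,17] [19,20] [19,22] [24,25]
{[4,5],[3,6],[4,7]} hit by 5; {[11,12],[9,14]} hit by 12; {[14,16],[11,17]} hit by 16; {[19,20],[19,22]} hit by 20; {[24,25]} hit by 25.
Points: 5, 12, 16, 20, 25 (5 total).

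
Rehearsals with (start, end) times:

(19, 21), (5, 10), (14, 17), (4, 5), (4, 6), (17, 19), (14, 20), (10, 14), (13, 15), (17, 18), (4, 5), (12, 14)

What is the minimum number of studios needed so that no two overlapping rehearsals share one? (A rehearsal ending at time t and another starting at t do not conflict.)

3

Count concurrent intervals with a sweep; the peak is the room count.
starts: [4, 4, 4, 5, 10, 12, 13, 14, 14, 17, 17, 19]
ends:   [5, 5, 6, 10, 14, 14, 15, 17, 18, 19, 20, 21]
s4→1 s4→2 s4→3  — peak 3.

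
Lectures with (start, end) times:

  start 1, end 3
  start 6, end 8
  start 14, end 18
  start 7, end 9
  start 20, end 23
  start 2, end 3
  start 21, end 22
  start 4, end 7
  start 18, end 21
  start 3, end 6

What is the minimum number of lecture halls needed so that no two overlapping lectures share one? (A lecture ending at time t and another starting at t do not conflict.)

The answer is the maximum number of intervals overlapping at any instant.
starts: [1, 2, 3, 4, 6, 7, 14, 18, 20, 21]
ends:   [3, 3, 6, 7, 8, 9, 18, 21, 22, 23]
s1→1 s2→2  — peak 2.

2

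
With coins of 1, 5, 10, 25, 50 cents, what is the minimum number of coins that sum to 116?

5

116 = 2×50 + 1×10 + 1×5 + 1×1
Total coins = 2 + 1 + 1 + 1 = 5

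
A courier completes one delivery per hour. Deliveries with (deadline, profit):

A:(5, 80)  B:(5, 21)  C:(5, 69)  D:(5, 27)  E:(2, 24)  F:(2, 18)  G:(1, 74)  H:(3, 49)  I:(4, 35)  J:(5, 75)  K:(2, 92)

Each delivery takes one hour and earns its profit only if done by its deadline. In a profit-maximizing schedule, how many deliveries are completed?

Profit order: K=92 A=80 J=75 G=74 C=69 H=49 I=35 D=27 E=24 B=21 F=18
Assign: K→slot 2, A→slot 5, J→slot 4, G→slot 1, C→slot 3, H skipped, I skipped, D skipped, E skipped, B skipped, F skipped.
Slots: [1:G] [2:K] [3:C] [4:J] [5:A]
5 of 11 scheduled.

5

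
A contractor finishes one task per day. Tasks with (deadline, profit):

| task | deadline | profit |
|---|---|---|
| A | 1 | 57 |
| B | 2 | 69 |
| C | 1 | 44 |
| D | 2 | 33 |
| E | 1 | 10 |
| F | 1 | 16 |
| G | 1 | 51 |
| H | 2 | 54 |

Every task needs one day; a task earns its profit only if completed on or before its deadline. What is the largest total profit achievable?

126

Sort by profit descending; place each in the latest free slot ≤ its deadline.
By profit: B(d2,69), A(d1,57), H(d2,54), G(d1,51), C(d1,44), D(d2,33), F(d1,16), E(d1,10)
B→slot 2; A→slot 1; H skipped; G skipped; C skipped; D skipped; F skipped; E skipped.
Profit = 57 + 69 = 126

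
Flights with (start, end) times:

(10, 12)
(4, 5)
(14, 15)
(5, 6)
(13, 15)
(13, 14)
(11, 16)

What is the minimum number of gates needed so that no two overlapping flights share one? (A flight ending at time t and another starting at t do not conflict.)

3

The answer is the maximum number of intervals overlapping at any instant.
Events (time:±→running): 4:+→1 5:-→0 5:+→1 6:-→0 10:+→1 11:+→2 12:-→1 13:+→2 13:+→3 … peak 3.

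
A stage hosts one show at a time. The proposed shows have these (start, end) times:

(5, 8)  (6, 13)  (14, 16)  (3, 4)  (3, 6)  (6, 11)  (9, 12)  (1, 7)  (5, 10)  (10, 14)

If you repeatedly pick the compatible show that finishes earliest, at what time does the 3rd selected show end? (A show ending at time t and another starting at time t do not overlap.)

Sort by end time and greedily take each interval whose start is ≥ the last chosen end.
Sorted by end: (3,4)  (3,6)  (1,7)  (5,8)  (5,10)  (6,11)  (9,12)  (6,13)  (10,14)  (14,16)
take (3,4); skip (1,7); take (5,8); take (9,12); skip (6,13); take (14,16).
Selected: (3,4) (5,8) (9,12) (14,16)

12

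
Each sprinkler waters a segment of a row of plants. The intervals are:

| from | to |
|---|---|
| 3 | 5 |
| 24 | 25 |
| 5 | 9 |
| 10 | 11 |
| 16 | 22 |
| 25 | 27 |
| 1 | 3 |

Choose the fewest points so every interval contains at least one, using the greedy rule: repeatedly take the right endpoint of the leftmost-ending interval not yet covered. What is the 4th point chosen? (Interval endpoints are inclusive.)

Sort by right endpoint; whenever an interval is uncovered, place a point at its right end.
Sorted: [1,3] [3,5] [5,9] [10,11] [16,22] [24,25] [25,27]
{[1,3],[3,5]} hit by 3; {[5,9]} hit by 9; {[10,11]} hit by 11; {[16,22]} hit by 22; {[24,25],[25,27]} hit by 25.
Points: 3, 9, 11, 22, 25 (5 total).

22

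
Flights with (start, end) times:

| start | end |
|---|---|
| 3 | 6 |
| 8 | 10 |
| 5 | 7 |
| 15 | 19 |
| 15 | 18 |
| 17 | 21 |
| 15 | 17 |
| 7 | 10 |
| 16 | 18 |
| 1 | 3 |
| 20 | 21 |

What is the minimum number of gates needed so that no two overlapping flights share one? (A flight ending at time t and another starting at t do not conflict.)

Count concurrent intervals with a sweep; the peak is the room count.
Events (time:±→running): 1:+→1 3:-→0 3:+→1 5:+→2 6:-→1 7:-→0 7:+→1 8:+→2 10:-→1 10:-→0 15:+→1 15:+→2 15:+→3 16:+→4 … peak 4.

4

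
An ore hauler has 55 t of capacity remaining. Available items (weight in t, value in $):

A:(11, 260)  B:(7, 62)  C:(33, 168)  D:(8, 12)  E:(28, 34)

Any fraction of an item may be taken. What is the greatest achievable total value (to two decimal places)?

496.00

Order: A (260/11=23.64) > B (62/7=8.86) > C (168/33=5.09) > D (12/8=1.50) > E (34/28=1.21)
Fill: take A (11 @ 260) → take B (7 @ 62) → take C (33 @ 168) → take 4/8 of D → 6.00; 55/55 used.
Total value = 496.00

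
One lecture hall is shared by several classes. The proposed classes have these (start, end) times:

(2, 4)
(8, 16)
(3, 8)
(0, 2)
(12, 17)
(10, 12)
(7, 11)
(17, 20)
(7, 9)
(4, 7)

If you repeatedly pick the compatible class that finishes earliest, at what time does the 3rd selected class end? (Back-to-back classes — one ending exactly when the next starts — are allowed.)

7

Greedy by earliest finish: after sorting by end time, pick each interval compatible with the last pick.
Sorted by end: (0,2)  (2,4)  (4,7)  (3,8)  (7,9)  (7,11)  (10,12)  (8,16)  (12,17)  (17,20)
take (0,2); take (2,4); take (4,7); take (7,9); take (10,12); take (12,17); take (17,20).
Selected: (0,2) (2,4) (4,7) (7,9) (10,12) (12,17) (17,20)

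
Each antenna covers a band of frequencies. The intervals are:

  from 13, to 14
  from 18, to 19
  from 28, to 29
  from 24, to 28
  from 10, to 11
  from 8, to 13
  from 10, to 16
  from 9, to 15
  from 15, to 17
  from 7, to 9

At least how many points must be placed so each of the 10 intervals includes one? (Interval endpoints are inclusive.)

Sort by right endpoint; whenever an interval is uncovered, place a point at its right end.
Sorted: [7,9] [10,11] [8,13] [13,14] [9,15] [10,16] [15,17] [18,19] [24,28] [28,29]
{[7,9]} hit by 9; {[10,11],[8,13]} hit by 11; {[13,14],[9,15],[10,16]} hit by 14; {[15,17]} hit by 17; {[18,19]} hit by 19; {[24,28],[28,29]} hit by 28.
Points: 9, 11, 14, 17, 19, 28 (6 total).

6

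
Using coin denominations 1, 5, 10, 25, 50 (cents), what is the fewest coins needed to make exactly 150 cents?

Greedy: take as many of the largest coin as possible, then repeat with the remainder.
150 = 3×50
Total coins = 3 = 3

3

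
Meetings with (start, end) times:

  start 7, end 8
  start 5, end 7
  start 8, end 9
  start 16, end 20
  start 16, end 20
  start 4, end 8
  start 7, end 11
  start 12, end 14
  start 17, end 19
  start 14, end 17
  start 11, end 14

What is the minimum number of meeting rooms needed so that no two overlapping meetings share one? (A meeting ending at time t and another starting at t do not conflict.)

3

starts: [4, 5, 7, 7, 8, 11, 12, 14, 16, 16, 17]
ends:   [7, 8, 8, 9, 11, 14, 14, 17, 19, 20, 20]
s4→1 s5→2 e7→1 s7→2 s7→3  — peak 3.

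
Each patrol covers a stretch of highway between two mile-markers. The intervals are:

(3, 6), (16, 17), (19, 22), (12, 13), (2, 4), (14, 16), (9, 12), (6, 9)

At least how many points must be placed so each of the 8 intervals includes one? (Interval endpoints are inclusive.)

Sorted: [2,4] [3,6] [6,9] [9,12] [12,13] [14,16] [16,17] [19,22]
{[2,4],[3,6]} hit by 4; {[6,9],[9,12]} hit by 9; {[12,13]} hit by 13; {[14,16],[16,17]} hit by 16; {[19,22]} hit by 22.
Points: 4, 9, 13, 16, 22 (5 total).

5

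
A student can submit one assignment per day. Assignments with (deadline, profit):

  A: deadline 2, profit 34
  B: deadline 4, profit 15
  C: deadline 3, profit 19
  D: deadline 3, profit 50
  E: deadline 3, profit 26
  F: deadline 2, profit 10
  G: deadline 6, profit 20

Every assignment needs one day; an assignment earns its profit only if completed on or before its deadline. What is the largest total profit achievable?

Take jobs in profit order; each goes to the latest open slot no later than its deadline.
Profit order: D=50 A=34 E=26 G=20 C=19 B=15 F=10
Assign: D→slot 3, A→slot 2, E→slot 1, G→slot 6, C skipped, B→slot 4, F skipped.
Slots: [1:E] [2:A] [3:D] [4:B] [6:G]
Profit = 26 + 34 + 50 + 15 + 20 = 145

145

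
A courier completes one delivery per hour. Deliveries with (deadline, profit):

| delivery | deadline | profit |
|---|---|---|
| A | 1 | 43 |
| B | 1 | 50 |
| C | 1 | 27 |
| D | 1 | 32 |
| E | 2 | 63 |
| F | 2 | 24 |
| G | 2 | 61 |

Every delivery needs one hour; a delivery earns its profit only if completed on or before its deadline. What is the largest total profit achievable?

By profit: E(d2,63), G(d2,61), B(d1,50), A(d1,43), D(d1,32), C(d1,27), F(d2,24)
E→slot 2; G→slot 1; B skipped; A skipped; D skipped; C skipped; F skipped.
Profit = 61 + 63 = 124

124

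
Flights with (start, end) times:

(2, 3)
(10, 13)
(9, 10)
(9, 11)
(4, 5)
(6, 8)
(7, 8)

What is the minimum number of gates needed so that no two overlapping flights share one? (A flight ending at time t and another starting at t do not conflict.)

2

Events (time:±→running): 2:+→1 3:-→0 4:+→1 5:-→0 6:+→1 7:+→2 … peak 2.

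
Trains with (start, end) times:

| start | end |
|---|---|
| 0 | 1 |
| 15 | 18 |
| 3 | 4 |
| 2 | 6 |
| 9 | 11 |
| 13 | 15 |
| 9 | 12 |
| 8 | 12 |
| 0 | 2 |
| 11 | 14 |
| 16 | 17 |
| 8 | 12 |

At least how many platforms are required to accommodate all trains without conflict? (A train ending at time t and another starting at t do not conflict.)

4

Events (time:±→running): 0:+→1 0:+→2 1:-→1 2:-→0 2:+→1 3:+→2 4:-→1 6:-→0 8:+→1 8:+→2 9:+→3 9:+→4 … peak 4.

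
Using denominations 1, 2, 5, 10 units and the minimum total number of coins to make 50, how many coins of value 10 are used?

Use the largest denomination that fits, subtract, and repeat.
50 − 5×10→0
Count of 10: 5

5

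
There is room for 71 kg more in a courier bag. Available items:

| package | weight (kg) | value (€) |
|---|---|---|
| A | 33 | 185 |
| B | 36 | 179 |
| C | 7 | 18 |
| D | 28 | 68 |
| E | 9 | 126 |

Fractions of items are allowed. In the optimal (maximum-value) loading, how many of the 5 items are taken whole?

2

Ratios (sorted): E 14.00, A 5.61, B 4.97, C 2.57, D 2.43
take E (9 @ 126); take A (33 @ 185); take 29/36 of B → 144.19. Capacity used 71/71.
2 item(s) taken whole; one partial (take 29/36 of B).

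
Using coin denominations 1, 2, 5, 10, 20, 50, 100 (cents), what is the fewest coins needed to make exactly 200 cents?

Use the largest denomination that fits, subtract, and repeat.
200 = 2×100
Total coins = 2 = 2

2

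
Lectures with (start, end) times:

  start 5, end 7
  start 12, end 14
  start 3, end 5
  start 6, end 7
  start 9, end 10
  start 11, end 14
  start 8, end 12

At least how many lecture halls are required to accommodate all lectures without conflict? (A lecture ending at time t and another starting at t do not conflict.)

Count concurrent intervals with a sweep; the peak is the room count.
Events (time:±→running): 3:+→1 5:-→0 5:+→1 6:+→2 … peak 2.

2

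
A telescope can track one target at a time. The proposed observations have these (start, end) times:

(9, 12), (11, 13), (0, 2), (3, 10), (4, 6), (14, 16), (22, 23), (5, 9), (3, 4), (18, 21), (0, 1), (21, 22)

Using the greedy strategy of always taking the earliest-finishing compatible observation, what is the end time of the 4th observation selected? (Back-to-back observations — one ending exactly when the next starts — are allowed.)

Order by finish time; keep every interval that doesn't clash with the previous kept one.
Sorted by end: (0,1)  (0,2)  (3,4)  (4,6)  (5,9)  (3,10)  (9,12)  (11,13)  (14,16)  (18,21)  (21,22)  (22,23)
take (0,1); take (3,4); take (4,6); skip (5,9); skip (3,10); take (9,12); take (14,16); take (18,21); take (21,22); take (22,23).
Selected: (0,1) (3,4) (4,6) (9,12) (14,16) (18,21) (21,22) (22,23)

12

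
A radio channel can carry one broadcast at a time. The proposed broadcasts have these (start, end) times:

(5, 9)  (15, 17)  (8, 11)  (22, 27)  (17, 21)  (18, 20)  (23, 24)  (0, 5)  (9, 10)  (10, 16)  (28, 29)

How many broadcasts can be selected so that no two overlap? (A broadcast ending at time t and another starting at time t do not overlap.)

7

Sort by end time and greedily take each interval whose start is ≥ the last chosen end.
By end time: (0,5), (5,9), (9,10), (8,11), (10,16), (15,17), (18,20), (17,21), (23,24), (22,27), (28,29).
Pick (0,5); next start ≥ 5 → (5,9); next start ≥ 9 → (9,10); next start ≥ 10 → (10,16); next start ≥ 16 → (18,20); next start ≥ 20 → (23,24); next start ≥ 24 → (28,29).
Selected 7 broadcasts.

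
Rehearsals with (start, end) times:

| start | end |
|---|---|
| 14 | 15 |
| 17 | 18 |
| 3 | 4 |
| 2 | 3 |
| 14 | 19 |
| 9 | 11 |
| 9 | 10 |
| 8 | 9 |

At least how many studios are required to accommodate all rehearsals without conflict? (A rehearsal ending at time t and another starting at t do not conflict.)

The answer is the maximum number of intervals overlapping at any instant.
Events (time:±→running): 2:+→1 3:-→0 3:+→1 4:-→0 8:+→1 9:-→0 9:+→1 9:+→2 … peak 2.

2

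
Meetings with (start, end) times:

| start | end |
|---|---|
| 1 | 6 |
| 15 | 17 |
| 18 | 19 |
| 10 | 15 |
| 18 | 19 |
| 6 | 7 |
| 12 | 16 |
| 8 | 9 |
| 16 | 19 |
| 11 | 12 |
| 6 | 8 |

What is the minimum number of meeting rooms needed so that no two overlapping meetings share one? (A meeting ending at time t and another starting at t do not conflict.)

3

Events (time:±→running): 1:+→1 6:-→0 6:+→1 6:+→2 7:-→1 8:-→0 8:+→1 9:-→0 10:+→1 11:+→2 12:-→1 12:+→2 15:-→1 15:+→2 16:-→1 16:+→2 17:-→1 18:+→2 18:+→3 … peak 3.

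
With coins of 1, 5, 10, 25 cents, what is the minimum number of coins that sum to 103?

7

Use the largest denomination that fits, subtract, and repeat.
103 − 4×25→3 − 3×1→0
Total coins = 4 + 3 = 7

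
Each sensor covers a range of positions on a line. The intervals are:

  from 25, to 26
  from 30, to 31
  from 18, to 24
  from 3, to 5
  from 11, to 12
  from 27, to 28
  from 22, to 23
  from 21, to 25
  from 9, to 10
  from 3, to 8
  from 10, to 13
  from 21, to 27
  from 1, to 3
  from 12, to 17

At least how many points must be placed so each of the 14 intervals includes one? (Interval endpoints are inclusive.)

Sort by right endpoint; whenever an interval is uncovered, place a point at its right end.
By right end: [1,3]  [3,5]  [3,8]  [9,10]  [11,12]  [10,13]  [12,17]  [22,23]  [18,24]  [21,25]  [25,26]  [21,27]  [27,28]  [30,31]
[1,3] uncovered → point at 3; [9,10] uncovered → point at 10; [11,12] uncovered → point at 12; [22,23] uncovered → point at 23; [25,26] uncovered → point at 26; [27,28] uncovered → point at 28; [30,31] uncovered → point at 31.
Points: 3, 10, 12, 23, 26, 28, 31 (7 total).

7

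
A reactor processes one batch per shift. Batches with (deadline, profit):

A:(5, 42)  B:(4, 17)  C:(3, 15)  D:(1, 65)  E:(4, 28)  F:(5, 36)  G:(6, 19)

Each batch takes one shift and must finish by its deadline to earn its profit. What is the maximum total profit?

Sort by profit descending; place each in the latest free slot ≤ its deadline.
Profit order: D=65 A=42 F=36 E=28 G=19 B=17 C=15
Assign: D→slot 1, A→slot 5, F→slot 4, E→slot 3, G→slot 6, B→slot 2, C skipped.
Slots: [1:D] [2:B] [3:E] [4:F] [5:A] [6:G]
Profit = 65 + 17 + 28 + 36 + 42 + 19 = 207

207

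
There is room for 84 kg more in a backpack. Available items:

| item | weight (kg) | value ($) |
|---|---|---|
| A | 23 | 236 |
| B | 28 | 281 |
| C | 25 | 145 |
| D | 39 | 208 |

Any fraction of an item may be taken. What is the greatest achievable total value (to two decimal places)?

704.67

Sort by value per unit weight and fill in that order.
Ratios (sorted): A 10.26, B 10.04, C 5.80, D 5.33
take A (23 @ 236); take B (28 @ 281); take C (25 @ 145); take 8/39 of D → 42.67. Capacity used 84/84.
Total value = 704.67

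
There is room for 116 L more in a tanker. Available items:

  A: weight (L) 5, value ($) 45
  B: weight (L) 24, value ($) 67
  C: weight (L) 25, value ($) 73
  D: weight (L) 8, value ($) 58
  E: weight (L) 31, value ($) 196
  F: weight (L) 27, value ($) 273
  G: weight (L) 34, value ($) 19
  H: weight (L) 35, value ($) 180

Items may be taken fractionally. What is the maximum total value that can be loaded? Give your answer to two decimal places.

781.20

Sort by value per unit weight and fill in that order.
Order: F (273/27=10.11) > A (45/5=9.00) > D (58/8=7.25) > E (196/31=6.32) > H (180/35=5.14) > C (73/25=2.92) > B (67/24=2.79) > G (19/34=0.56)
Fill: take F (27 @ 273) → take A (5 @ 45) → take D (8 @ 58) → take E (31 @ 196) → take H (35 @ 180) → take 10/25 of C → 29.20; 116/116 used.
Total value = 781.20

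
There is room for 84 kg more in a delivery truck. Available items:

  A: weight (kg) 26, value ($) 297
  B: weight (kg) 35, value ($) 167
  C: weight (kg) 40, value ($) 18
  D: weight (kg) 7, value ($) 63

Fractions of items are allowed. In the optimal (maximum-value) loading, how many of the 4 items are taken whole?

3

Sort by value per unit weight and fill in that order.
Order: A (297/26=11.42) > D (63/7=9.00) > B (167/35=4.77) > C (18/40=0.45)
Fill: take A (26 @ 297) → take D (7 @ 63) → take B (35 @ 167) → take 16/40 of C → 7.20; 84/84 used.
3 item(s) taken whole; one partial (take 16/40 of C).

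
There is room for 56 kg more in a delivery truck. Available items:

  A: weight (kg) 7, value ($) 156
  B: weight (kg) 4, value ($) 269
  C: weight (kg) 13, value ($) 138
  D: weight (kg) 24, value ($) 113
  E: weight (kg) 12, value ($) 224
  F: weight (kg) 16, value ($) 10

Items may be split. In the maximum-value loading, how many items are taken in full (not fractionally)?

4

Ratios (sorted): B 67.25, A 22.29, E 18.67, C 10.62, D 4.71, F 0.62
take B (4 @ 269); take A (7 @ 156); take E (12 @ 224); take C (13 @ 138); take 20/24 of D → 94.17. Capacity used 56/56.
4 item(s) taken whole; one partial (take 20/24 of D).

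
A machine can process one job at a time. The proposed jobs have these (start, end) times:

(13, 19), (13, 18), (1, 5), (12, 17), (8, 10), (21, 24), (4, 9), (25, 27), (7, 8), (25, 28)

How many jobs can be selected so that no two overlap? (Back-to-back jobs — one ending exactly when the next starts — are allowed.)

6

Greedy by earliest finish: after sorting by end time, pick each interval compatible with the last pick.
By end time: (1,5), (7,8), (4,9), (8,10), (12,17), (13,18), (13,19), (21,24), (25,27), (25,28).
Pick (1,5); next start ≥ 5 → (7,8); next start ≥ 8 → (8,10); next start ≥ 10 → (12,17); next start ≥ 17 → (21,24); next start ≥ 24 → (25,27).
Selected 6 jobs.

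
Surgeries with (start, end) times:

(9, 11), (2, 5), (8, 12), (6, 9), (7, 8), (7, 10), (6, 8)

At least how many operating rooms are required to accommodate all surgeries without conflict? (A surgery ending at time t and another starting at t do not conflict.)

4

The answer is the maximum number of intervals overlapping at any instant.
Events (time:±→running): 2:+→1 5:-→0 6:+→1 6:+→2 7:+→3 7:+→4 … peak 4.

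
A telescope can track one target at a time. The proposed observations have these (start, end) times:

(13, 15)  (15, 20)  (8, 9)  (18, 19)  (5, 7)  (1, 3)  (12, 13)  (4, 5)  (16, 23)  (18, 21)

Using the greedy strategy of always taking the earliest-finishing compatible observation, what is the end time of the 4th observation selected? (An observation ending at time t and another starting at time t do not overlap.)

9

Sort by end time and greedily take each interval whose start is ≥ the last chosen end.
By end time: (1,3), (4,5), (5,7), (8,9), (12,13), (13,15), (18,19), (15,20), (18,21), (16,23).
Pick (1,3); next start ≥ 3 → (4,5); next start ≥ 5 → (5,7); next start ≥ 7 → (8,9); next start ≥ 9 → (12,13); next start ≥ 13 → (13,15); next start ≥ 15 → (18,19).
Selected: (1,3) (4,5) (5,7) (8,9) (12,13) (13,15) (18,19)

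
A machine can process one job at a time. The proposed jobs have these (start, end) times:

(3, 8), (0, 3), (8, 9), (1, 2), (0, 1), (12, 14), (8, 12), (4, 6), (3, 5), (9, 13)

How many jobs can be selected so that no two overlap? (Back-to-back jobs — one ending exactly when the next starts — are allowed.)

5

Greedy by earliest finish: after sorting by end time, pick each interval compatible with the last pick.
Sorted by end: (0,1)  (1,2)  (0,3)  (3,5)  (4,6)  (3,8)  (8,9)  (8,12)  (9,13)  (12,14)
take (0,1); take (1,2); skip (0,3); take (3,5); skip (4,6); take (8,9); skip (8,12); take (9,13); skip (12,14).
Selected 5 jobs.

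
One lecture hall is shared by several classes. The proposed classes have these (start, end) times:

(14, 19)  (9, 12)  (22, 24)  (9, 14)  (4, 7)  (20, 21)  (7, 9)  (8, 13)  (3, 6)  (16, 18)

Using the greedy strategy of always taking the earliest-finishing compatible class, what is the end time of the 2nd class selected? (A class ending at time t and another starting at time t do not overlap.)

9

Sorted by end: (3,6)  (4,7)  (7,9)  (9,12)  (8,13)  (9,14)  (16,18)  (14,19)  (20,21)  (22,24)
take (3,6); take (7,9); take (9,12); skip (8,13); take (16,18); skip (14,19); take (20,21); take (22,24).
Selected: (3,6) (7,9) (9,12) (16,18) (20,21) (22,24)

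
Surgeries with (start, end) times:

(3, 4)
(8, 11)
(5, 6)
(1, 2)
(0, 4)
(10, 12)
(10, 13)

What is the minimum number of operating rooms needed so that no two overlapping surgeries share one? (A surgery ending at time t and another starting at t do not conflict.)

3

The answer is the maximum number of intervals overlapping at any instant.
Events (time:±→running): 0:+→1 1:+→2 2:-→1 3:+→2 4:-→1 4:-→0 5:+→1 6:-→0 8:+→1 10:+→2 10:+→3 … peak 3.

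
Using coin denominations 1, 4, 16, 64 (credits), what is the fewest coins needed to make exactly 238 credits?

10

Greedy: take as many of the largest coin as possible, then repeat with the remainder.
238 − 3×64→46 − 2×16→14 − 3×4→2 − 2×1→0
Total coins = 3 + 2 + 3 + 2 = 10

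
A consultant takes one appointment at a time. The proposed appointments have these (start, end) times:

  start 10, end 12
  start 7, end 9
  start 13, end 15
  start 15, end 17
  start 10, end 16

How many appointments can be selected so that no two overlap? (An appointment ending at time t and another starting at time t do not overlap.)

4

Greedy by earliest finish: after sorting by end time, pick each interval compatible with the last pick.
By end time: (7,9), (10,12), (13,15), (10,16), (15,17).
Pick (7,9); next start ≥ 9 → (10,12); next start ≥ 12 → (13,15); next start ≥ 15 → (15,17).
Selected 4 appointments.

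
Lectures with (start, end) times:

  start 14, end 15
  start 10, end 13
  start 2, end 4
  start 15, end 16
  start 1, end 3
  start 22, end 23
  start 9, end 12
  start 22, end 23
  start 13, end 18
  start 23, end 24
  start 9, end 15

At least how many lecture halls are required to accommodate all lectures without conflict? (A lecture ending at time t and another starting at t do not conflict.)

3

starts: [1, 2, 9, 9, 10, 13, 14, 15, 22, 22, 23]
ends:   [3, 4, 12, 13, 15, 15, 16, 18, 23, 23, 24]
s1→1 s2→2 e3→1 e4→0 s9→1 s9→2 s10→3  — peak 3.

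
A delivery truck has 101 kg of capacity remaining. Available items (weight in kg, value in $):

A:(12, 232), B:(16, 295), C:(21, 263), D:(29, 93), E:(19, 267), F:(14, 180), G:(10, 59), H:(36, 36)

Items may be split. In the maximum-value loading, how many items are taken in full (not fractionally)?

6

Sort by value per unit weight and fill in that order.
Ratios (sorted): A 19.33, B 18.44, E 14.05, F 12.86, C 12.52, G 5.90, D 3.21, H 1.00
take A (12 @ 232); take B (16 @ 295); take E (19 @ 267); take F (14 @ 180); take C (21 @ 263); take G (10 @ 59); take 9/29 of D → 28.86. Capacity used 101/101.
6 item(s) taken whole; one partial (take 9/29 of D).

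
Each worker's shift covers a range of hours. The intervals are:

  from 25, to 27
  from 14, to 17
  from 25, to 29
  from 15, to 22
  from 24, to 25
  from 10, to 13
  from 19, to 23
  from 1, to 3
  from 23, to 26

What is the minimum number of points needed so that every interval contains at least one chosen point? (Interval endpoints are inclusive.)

5

Process intervals by earliest right end; each time one isn't hit yet, stab at its right endpoint.
Sorted: [1,3] [10,13] [14,17] [15,22] [19,23] [24,25] [23,26] [25,27] [25,29]
{[1,3]} hit by 3; {[10,13]} hit by 13; {[14,17],[15,22]} hit by 17; {[19,23]} hit by 23; {[24,25],[23,26],[25,27],[25,29]} hit by 25.
Points: 3, 13, 17, 23, 25 (5 total).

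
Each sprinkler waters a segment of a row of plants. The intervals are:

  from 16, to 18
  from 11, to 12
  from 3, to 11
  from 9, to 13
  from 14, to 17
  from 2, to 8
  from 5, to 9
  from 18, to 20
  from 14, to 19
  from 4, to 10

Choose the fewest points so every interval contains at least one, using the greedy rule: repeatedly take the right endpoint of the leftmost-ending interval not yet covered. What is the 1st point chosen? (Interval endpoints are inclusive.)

8

By right end: [2,8]  [5,9]  [4,10]  [3,11]  [11,12]  [9,13]  [14,17]  [16,18]  [14,19]  [18,20]
[2,8] uncovered → point at 8; [11,12] uncovered → point at 12; [14,17] uncovered → point at 17; [18,20] uncovered → point at 20.
Points: 8, 12, 17, 20 (4 total).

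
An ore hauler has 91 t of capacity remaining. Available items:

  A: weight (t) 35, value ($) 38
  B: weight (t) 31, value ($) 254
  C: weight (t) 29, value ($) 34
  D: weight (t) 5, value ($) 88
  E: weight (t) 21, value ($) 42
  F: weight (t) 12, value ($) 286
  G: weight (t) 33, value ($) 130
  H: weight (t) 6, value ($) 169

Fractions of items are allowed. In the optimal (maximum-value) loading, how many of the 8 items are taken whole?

Ratios (sorted): H 28.17, F 23.83, D 17.60, B 8.19, G 3.94, E 2.00, C 1.17, A 1.09
take H (6 @ 169); take F (12 @ 286); take D (5 @ 88); take B (31 @ 254); take G (33 @ 130); take 4/21 of E → 8.00. Capacity used 91/91.
5 item(s) taken whole; one partial (take 4/21 of E).

5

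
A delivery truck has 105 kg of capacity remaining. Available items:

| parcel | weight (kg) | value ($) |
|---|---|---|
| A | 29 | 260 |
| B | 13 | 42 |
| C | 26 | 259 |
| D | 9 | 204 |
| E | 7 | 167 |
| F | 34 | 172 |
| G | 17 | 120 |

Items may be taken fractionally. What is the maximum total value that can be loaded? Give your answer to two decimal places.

Sort by value per unit weight and fill in that order.
Order: E (167/7=23.86) > D (204/9=22.67) > C (259/26=9.96) > A (260/29=8.97) > G (120/17=7.06) > F (172/34=5.06) > B (42/13=3.23)
Fill: take E (7 @ 167) → take D (9 @ 204) → take C (26 @ 259) → take A (29 @ 260) → take G (17 @ 120) → take 17/34 of F → 86.00; 105/105 used.
Total value = 1096.00

1096.00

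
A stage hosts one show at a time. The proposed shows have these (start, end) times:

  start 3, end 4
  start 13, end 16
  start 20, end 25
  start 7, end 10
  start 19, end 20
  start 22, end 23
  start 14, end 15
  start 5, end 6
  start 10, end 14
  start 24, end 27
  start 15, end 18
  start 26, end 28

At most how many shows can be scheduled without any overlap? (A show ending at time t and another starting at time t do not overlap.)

9

Greedy by earliest finish: after sorting by end time, pick each interval compatible with the last pick.
By end time: (3,4), (5,6), (7,10), (10,14), (14,15), (13,16), (15,18), (19,20), (22,23), (20,25), (24,27), (26,28).
Pick (3,4); next start ≥ 4 → (5,6); next start ≥ 6 → (7,10); next start ≥ 10 → (10,14); next start ≥ 14 → (14,15); next start ≥ 15 → (15,18); next start ≥ 18 → (19,20); next start ≥ 20 → (22,23); next start ≥ 23 → (24,27).
Selected 9 shows.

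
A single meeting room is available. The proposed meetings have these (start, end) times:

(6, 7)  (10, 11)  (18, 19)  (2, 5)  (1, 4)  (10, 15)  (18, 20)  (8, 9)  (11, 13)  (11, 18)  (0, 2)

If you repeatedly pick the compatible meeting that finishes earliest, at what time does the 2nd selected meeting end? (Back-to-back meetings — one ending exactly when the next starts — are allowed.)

By end time: (0,2), (1,4), (2,5), (6,7), (8,9), (10,11), (11,13), (10,15), (11,18), (18,19), (18,20).
Pick (0,2); next start ≥ 2 → (2,5); next start ≥ 5 → (6,7); next start ≥ 7 → (8,9); next start ≥ 9 → (10,11); next start ≥ 11 → (11,13); next start ≥ 13 → (18,19).
Selected: (0,2) (2,5) (6,7) (8,9) (10,11) (11,13) (18,19)

5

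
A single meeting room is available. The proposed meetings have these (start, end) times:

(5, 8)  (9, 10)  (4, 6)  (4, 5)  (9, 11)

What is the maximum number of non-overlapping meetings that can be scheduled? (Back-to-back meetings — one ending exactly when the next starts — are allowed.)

3

By end time: (4,5), (4,6), (5,8), (9,10), (9,11).
Pick (4,5); next start ≥ 5 → (5,8); next start ≥ 8 → (9,10).
Selected 3 meetings.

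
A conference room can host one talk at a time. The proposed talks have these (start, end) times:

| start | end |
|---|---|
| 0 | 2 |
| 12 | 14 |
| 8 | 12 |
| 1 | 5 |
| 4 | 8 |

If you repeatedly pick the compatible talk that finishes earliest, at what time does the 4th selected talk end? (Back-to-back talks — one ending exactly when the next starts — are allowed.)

14

Order by finish time; keep every interval that doesn't clash with the previous kept one.
Sorted by end: (0,2)  (1,5)  (4,8)  (8,12)  (12,14)
take (0,2); take (4,8); take (8,12); take (12,14).
Selected: (0,2) (4,8) (8,12) (12,14)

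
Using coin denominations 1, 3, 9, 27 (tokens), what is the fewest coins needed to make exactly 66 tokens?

66 − 2×27→12 − 1×9→3 − 1×3→0
Total coins = 2 + 1 + 1 = 4

4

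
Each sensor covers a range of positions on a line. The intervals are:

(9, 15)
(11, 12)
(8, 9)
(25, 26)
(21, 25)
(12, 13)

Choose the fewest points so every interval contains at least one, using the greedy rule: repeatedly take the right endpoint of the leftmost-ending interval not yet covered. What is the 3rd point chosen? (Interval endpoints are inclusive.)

Process intervals by earliest right end; each time one isn't hit yet, stab at its right endpoint.
By right end: [8,9]  [11,12]  [12,13]  [9,15]  [21,25]  [25,26]
[8,9] uncovered → point at 9; [11,12] uncovered → point at 12; [21,25] uncovered → point at 25.
Points: 9, 12, 25 (3 total).

25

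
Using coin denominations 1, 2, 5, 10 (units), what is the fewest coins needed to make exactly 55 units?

6

Greedy: take as many of the largest coin as possible, then repeat with the remainder.
55 = 5×10 + 1×5
Total coins = 5 + 1 = 6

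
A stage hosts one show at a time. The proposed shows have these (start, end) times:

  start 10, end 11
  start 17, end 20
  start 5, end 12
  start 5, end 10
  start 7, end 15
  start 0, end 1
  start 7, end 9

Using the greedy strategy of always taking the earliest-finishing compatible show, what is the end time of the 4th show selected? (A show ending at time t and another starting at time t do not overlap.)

20

Order by finish time; keep every interval that doesn't clash with the previous kept one.
By end time: (0,1), (7,9), (5,10), (10,11), (5,12), (7,15), (17,20).
Pick (0,1); next start ≥ 1 → (7,9); next start ≥ 9 → (10,11); next start ≥ 11 → (17,20).
Selected: (0,1) (7,9) (10,11) (17,20)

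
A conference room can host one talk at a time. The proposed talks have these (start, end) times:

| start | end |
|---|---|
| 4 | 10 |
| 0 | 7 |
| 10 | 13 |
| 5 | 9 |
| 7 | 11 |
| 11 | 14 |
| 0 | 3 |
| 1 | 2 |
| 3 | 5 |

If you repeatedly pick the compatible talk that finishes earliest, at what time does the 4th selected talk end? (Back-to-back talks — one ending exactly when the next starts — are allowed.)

13

Greedy by earliest finish: after sorting by end time, pick each interval compatible with the last pick.
Sorted by end: (1,2)  (0,3)  (3,5)  (0,7)  (5,9)  (4,10)  (7,11)  (10,13)  (11,14)
take (1,2); take (3,5); skip (0,7); take (5,9); take (10,13).
Selected: (1,2) (3,5) (5,9) (10,13)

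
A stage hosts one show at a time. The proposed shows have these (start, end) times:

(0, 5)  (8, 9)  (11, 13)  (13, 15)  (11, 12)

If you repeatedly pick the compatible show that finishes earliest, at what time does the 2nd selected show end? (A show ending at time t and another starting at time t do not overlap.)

Greedy by earliest finish: after sorting by end time, pick each interval compatible with the last pick.
By end time: (0,5), (8,9), (11,12), (11,13), (13,15).
Pick (0,5); next start ≥ 5 → (8,9); next start ≥ 9 → (11,12); next start ≥ 12 → (13,15).
Selected: (0,5) (8,9) (11,12) (13,15)

9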